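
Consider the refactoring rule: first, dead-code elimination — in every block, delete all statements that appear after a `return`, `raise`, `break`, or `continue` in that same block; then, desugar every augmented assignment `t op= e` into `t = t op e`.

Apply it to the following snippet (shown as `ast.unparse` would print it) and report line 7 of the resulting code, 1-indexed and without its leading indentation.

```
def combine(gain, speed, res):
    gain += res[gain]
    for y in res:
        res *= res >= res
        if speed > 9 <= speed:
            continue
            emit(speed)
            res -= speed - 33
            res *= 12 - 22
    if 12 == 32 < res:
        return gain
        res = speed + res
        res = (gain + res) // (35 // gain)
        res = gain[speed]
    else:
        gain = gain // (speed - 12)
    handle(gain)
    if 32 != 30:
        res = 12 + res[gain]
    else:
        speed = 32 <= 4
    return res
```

if 12 == 32 < res:

Transformed code:
def combine(gain, speed, res):
    gain = gain + res[gain]
    for y in res:
        res = res * (res >= res)
        if speed > 9 <= speed:
            continue
    if 12 == 32 < res:
        return gain
    else:
        gain = gain // (speed - 12)
    handle(gain)
    if 32 != 30:
        res = 12 + res[gain]
    else:
        speed = 32 <= 4
    return res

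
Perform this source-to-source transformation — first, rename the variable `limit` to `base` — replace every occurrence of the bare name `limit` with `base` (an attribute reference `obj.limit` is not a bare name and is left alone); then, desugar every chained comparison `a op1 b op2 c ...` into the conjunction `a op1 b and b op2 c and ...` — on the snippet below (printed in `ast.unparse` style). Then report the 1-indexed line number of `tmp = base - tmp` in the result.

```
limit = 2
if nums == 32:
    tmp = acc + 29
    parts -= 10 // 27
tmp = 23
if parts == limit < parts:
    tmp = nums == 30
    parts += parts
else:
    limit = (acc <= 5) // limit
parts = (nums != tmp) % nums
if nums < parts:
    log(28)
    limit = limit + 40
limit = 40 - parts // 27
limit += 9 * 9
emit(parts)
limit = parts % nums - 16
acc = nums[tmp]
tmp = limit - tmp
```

20

Transformed code:
base = 2
if nums == 32:
    tmp = acc + 29
    parts -= 10 // 27
tmp = 23
if parts == base and base < parts:
    tmp = nums == 30
    parts += parts
else:
    base = (acc <= 5) // base
parts = (nums != tmp) % nums
if nums < parts:
    log(28)
    base = base + 40
base = 40 - parts // 27
base += 9 * 9
emit(parts)
base = parts % nums - 16
acc = nums[tmp]
tmp = base - tmp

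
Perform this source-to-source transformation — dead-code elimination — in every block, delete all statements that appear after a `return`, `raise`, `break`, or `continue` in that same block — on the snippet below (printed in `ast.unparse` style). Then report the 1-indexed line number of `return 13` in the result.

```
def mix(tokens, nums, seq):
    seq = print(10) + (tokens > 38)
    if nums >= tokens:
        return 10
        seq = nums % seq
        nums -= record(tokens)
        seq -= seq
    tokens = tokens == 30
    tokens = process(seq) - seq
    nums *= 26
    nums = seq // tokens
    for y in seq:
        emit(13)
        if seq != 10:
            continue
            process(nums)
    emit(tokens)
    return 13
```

Transformed code:
def mix(tokens, nums, seq):
    seq = print(10) + (tokens > 38)
    if nums >= tokens:
        return 10
    tokens = tokens == 30
    tokens = process(seq) - seq
    nums *= 26
    nums = seq // tokens
    for y in seq:
        emit(13)
        if seq != 10:
            continue
    emit(tokens)
    return 13

14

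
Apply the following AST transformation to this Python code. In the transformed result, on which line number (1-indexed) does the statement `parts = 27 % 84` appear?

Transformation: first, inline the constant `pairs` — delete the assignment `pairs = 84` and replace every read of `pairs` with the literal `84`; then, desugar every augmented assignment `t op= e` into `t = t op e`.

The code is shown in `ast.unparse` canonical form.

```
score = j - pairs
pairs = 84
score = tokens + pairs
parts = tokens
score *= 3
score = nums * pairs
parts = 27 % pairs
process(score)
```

Transformed code:
score = j - 84
score = tokens + 84
parts = tokens
score = score * 3
score = nums * 84
parts = 27 % 84
process(score)

6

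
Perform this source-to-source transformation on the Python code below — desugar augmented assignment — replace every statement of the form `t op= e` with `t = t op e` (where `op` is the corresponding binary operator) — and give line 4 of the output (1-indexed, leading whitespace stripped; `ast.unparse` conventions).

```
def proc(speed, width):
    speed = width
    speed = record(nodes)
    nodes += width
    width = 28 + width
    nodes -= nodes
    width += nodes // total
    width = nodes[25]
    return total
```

Transformed code:
def proc(speed, width):
    speed = width
    speed = record(nodes)
    nodes = nodes + width
    width = 28 + width
    nodes = nodes - nodes
    width = width + nodes // total
    width = nodes[25]
    return total

nodes = nodes + width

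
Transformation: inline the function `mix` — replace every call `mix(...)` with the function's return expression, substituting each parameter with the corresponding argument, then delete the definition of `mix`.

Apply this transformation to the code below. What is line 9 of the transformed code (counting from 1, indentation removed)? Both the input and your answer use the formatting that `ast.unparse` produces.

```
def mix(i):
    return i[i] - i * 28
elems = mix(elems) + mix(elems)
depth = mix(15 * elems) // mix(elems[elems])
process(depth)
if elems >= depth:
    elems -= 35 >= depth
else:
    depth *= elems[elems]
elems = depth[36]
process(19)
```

Transformed code:
elems = elems[elems] - elems * 28 + (elems[elems] - elems * 28)
depth = ((15 * elems)[15 * elems] - 15 * elems * 28) // (elems[elems][elems[elems]] - elems[elems] * 28)
process(depth)
if elems >= depth:
    elems -= 35 >= depth
else:
    depth *= elems[elems]
elems = depth[36]
process(19)

process(19)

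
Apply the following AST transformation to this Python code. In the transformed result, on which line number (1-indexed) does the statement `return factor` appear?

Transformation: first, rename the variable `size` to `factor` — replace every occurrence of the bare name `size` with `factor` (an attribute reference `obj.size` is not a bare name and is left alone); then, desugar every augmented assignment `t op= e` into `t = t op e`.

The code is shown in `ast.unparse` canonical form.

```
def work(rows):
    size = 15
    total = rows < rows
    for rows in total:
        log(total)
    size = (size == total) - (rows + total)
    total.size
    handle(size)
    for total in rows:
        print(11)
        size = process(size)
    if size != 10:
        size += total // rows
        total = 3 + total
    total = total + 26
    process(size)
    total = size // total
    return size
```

Transformed code:
def work(rows):
    factor = 15
    total = rows < rows
    for rows in total:
        log(total)
    factor = (factor == total) - (rows + total)
    total.size
    handle(factor)
    for total in rows:
        print(11)
        factor = process(factor)
    if factor != 10:
        factor = factor + total // rows
        total = 3 + total
    total = total + 26
    process(factor)
    total = factor // total
    return factor

18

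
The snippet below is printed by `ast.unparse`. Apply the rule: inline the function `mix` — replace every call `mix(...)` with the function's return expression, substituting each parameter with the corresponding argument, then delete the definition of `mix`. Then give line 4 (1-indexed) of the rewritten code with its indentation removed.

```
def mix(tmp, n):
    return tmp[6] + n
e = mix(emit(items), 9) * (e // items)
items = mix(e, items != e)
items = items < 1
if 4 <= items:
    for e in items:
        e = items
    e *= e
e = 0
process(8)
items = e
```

Transformed code:
e = (emit(items)[6] + 9) * (e // items)
items = e[6] + (items != e)
items = items < 1
if 4 <= items:
    for e in items:
        e = items
    e *= e
e = 0
process(8)
items = e

if 4 <= items:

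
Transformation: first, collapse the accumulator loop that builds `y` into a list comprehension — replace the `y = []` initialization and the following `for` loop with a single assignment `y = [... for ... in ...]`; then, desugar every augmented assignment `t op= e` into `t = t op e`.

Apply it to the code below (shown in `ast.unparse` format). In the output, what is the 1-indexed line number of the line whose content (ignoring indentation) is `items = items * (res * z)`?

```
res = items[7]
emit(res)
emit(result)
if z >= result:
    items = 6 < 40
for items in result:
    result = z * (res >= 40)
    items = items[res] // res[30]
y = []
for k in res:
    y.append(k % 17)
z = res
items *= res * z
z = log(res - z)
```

11

Transformed code:
res = items[7]
emit(res)
emit(result)
if z >= result:
    items = 6 < 40
for items in result:
    result = z * (res >= 40)
    items = items[res] // res[30]
y = [k % 17 for k in res]
z = res
items = items * (res * z)
z = log(res - z)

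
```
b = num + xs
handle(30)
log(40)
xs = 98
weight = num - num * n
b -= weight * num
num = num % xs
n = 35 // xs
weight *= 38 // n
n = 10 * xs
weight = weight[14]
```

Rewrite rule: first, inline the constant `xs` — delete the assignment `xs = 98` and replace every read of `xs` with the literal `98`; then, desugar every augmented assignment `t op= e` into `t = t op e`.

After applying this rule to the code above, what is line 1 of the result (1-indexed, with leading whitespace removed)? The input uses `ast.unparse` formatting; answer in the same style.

Transformed code:
b = num + 98
handle(30)
log(40)
weight = num - num * n
b = b - weight * num
num = num % 98
n = 35 // 98
weight = weight * (38 // n)
n = 10 * 98
weight = weight[14]

b = num + 98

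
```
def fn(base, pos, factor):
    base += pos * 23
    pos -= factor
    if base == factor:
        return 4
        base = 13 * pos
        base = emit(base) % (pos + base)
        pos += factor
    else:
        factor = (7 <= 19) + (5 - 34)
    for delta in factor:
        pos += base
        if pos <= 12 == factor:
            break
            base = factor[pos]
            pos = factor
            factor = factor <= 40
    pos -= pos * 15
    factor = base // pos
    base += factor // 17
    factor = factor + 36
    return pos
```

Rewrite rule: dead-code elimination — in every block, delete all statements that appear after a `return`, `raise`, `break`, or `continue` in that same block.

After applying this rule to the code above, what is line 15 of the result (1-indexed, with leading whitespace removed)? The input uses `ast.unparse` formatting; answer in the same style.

Transformed code:
def fn(base, pos, factor):
    base += pos * 23
    pos -= factor
    if base == factor:
        return 4
    else:
        factor = (7 <= 19) + (5 - 34)
    for delta in factor:
        pos += base
        if pos <= 12 == factor:
            break
    pos -= pos * 15
    factor = base // pos
    base += factor // 17
    factor = factor + 36
    return pos

factor = factor + 36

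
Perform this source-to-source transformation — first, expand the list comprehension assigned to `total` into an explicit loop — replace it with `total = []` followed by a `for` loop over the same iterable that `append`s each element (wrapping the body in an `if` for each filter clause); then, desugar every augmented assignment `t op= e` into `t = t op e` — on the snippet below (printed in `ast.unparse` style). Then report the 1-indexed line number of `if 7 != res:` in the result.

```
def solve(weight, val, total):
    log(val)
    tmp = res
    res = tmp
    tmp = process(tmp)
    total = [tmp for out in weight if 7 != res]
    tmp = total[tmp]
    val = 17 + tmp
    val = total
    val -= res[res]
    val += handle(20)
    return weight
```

Transformed code:
def solve(weight, val, total):
    log(val)
    tmp = res
    res = tmp
    tmp = process(tmp)
    total = []
    for out in weight:
        if 7 != res:
            total.append(tmp)
    tmp = total[tmp]
    val = 17 + tmp
    val = total
    val = val - res[res]
    val = val + handle(20)
    return weight

8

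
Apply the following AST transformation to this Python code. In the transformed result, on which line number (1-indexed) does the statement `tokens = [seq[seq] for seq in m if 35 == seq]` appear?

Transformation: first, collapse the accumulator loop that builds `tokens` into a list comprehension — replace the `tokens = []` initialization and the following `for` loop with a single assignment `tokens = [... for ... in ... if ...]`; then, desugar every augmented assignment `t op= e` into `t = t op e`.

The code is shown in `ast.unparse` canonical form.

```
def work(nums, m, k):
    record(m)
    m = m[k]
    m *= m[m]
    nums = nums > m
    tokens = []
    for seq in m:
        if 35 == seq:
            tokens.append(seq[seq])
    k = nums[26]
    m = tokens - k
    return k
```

Transformed code:
def work(nums, m, k):
    record(m)
    m = m[k]
    m = m * m[m]
    nums = nums > m
    tokens = [seq[seq] for seq in m if 35 == seq]
    k = nums[26]
    m = tokens - k
    return k

6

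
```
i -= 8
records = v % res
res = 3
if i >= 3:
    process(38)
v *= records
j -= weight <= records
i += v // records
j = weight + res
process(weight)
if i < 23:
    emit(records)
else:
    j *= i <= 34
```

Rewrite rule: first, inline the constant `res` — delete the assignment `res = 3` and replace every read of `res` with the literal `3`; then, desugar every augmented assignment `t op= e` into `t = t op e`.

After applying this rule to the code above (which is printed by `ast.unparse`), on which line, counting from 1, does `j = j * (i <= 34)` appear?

Transformed code:
i = i - 8
records = v % 3
if i >= 3:
    process(38)
v = v * records
j = j - (weight <= records)
i = i + v // records
j = weight + 3
process(weight)
if i < 23:
    emit(records)
else:
    j = j * (i <= 34)

13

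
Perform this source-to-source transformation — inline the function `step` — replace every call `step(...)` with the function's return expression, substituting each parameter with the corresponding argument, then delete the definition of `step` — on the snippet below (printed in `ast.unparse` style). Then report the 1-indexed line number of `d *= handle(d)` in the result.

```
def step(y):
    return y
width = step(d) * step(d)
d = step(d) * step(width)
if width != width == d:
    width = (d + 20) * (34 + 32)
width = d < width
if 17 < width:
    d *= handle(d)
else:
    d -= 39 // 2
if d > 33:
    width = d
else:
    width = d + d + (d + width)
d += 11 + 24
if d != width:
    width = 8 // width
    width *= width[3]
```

7

Transformed code:
width = d * d
d = d * width
if width != width == d:
    width = (d + 20) * (34 + 32)
width = d < width
if 17 < width:
    d *= handle(d)
else:
    d -= 39 // 2
if d > 33:
    width = d
else:
    width = d + d + (d + width)
d += 11 + 24
if d != width:
    width = 8 // width
    width *= width[3]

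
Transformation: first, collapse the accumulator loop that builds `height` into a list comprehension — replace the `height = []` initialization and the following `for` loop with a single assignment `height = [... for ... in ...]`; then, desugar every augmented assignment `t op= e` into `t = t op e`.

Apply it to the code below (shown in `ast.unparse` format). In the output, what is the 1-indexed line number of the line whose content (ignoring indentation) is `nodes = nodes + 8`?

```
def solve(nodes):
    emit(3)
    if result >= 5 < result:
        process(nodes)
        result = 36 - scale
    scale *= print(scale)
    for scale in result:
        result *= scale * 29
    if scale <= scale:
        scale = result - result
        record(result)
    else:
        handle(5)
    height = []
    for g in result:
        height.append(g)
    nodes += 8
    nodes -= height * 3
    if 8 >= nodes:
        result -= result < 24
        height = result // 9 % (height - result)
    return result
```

15

Transformed code:
def solve(nodes):
    emit(3)
    if result >= 5 < result:
        process(nodes)
        result = 36 - scale
    scale = scale * print(scale)
    for scale in result:
        result = result * (scale * 29)
    if scale <= scale:
        scale = result - result
        record(result)
    else:
        handle(5)
    height = [g for g in result]
    nodes = nodes + 8
    nodes = nodes - height * 3
    if 8 >= nodes:
        result = result - (result < 24)
        height = result // 9 % (height - result)
    return result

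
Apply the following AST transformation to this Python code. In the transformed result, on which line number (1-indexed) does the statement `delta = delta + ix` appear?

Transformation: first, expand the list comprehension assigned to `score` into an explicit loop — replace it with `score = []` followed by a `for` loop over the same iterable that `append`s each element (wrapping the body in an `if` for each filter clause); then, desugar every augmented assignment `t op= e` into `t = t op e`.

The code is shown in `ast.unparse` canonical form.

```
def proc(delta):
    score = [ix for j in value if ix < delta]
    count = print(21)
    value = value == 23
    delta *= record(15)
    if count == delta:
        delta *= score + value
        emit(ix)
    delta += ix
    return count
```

12

Transformed code:
def proc(delta):
    score = []
    for j in value:
        if ix < delta:
            score.append(ix)
    count = print(21)
    value = value == 23
    delta = delta * record(15)
    if count == delta:
        delta = delta * (score + value)
        emit(ix)
    delta = delta + ix
    return count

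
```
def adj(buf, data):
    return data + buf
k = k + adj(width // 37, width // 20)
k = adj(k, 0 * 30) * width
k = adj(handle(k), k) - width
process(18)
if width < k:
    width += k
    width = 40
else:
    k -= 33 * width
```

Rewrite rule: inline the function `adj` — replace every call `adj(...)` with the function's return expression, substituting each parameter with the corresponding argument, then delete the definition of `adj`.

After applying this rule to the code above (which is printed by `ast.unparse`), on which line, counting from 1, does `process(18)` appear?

4

Transformed code:
k = k + (width // 20 + width // 37)
k = (0 * 30 + k) * width
k = k + handle(k) - width
process(18)
if width < k:
    width += k
    width = 40
else:
    k -= 33 * width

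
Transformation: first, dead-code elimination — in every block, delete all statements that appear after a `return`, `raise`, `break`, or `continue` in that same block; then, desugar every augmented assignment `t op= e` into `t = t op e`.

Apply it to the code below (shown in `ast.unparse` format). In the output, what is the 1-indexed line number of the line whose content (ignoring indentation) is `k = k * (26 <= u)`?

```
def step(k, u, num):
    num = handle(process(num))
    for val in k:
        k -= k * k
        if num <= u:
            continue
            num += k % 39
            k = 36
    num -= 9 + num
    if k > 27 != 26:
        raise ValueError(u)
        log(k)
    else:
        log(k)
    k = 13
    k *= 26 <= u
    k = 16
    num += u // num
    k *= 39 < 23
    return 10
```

13

Transformed code:
def step(k, u, num):
    num = handle(process(num))
    for val in k:
        k = k - k * k
        if num <= u:
            continue
    num = num - (9 + num)
    if k > 27 != 26:
        raise ValueError(u)
    else:
        log(k)
    k = 13
    k = k * (26 <= u)
    k = 16
    num = num + u // num
    k = k * (39 < 23)
    return 10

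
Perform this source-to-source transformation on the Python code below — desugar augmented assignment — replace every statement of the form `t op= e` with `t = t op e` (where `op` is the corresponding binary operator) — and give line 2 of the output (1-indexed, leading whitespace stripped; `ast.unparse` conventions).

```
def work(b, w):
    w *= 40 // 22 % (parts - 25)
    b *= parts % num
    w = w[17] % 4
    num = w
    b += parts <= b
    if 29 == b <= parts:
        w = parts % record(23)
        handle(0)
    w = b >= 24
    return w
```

w = w * (40 // 22 % (parts - 25))

Transformed code:
def work(b, w):
    w = w * (40 // 22 % (parts - 25))
    b = b * (parts % num)
    w = w[17] % 4
    num = w
    b = b + (parts <= b)
    if 29 == b <= parts:
        w = parts % record(23)
        handle(0)
    w = b >= 24
    return w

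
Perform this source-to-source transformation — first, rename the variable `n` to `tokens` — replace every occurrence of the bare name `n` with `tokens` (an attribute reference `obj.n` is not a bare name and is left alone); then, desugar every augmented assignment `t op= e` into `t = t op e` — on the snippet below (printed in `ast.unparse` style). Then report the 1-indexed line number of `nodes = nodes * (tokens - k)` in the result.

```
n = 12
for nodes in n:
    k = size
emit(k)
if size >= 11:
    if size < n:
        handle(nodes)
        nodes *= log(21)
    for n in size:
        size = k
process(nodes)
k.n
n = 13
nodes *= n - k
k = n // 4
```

Transformed code:
tokens = 12
for nodes in tokens:
    k = size
emit(k)
if size >= 11:
    if size < tokens:
        handle(nodes)
        nodes = nodes * log(21)
    for tokens in size:
        size = k
process(nodes)
k.n
tokens = 13
nodes = nodes * (tokens - k)
k = tokens // 4

14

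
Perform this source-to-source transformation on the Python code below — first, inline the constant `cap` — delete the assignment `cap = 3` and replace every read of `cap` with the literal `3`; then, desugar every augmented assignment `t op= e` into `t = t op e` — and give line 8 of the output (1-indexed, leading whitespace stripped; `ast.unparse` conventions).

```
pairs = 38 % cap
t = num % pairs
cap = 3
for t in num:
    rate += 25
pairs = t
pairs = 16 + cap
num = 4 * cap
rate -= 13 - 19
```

Transformed code:
pairs = 38 % 3
t = num % pairs
for t in num:
    rate = rate + 25
pairs = t
pairs = 16 + 3
num = 4 * 3
rate = rate - (13 - 19)

rate = rate - (13 - 19)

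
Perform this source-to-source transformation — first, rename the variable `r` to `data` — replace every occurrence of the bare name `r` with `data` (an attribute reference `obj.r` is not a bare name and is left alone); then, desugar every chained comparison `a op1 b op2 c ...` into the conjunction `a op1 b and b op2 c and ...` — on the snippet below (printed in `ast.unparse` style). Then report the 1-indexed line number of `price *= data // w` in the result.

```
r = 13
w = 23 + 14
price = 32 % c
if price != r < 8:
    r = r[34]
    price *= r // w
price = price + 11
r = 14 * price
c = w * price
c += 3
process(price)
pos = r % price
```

6

Transformed code:
data = 13
w = 23 + 14
price = 32 % c
if price != data and data < 8:
    data = data[34]
    price *= data // w
price = price + 11
data = 14 * price
c = w * price
c += 3
process(price)
pos = data % price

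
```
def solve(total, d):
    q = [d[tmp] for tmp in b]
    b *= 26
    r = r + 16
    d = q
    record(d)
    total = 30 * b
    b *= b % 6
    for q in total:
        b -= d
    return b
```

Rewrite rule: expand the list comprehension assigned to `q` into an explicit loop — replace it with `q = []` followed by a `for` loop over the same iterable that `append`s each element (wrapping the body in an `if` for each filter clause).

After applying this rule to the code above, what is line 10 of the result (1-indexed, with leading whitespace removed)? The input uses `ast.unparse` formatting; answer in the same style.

Transformed code:
def solve(total, d):
    q = []
    for tmp in b:
        q.append(d[tmp])
    b *= 26
    r = r + 16
    d = q
    record(d)
    total = 30 * b
    b *= b % 6
    for q in total:
        b -= d
    return b

b *= b % 6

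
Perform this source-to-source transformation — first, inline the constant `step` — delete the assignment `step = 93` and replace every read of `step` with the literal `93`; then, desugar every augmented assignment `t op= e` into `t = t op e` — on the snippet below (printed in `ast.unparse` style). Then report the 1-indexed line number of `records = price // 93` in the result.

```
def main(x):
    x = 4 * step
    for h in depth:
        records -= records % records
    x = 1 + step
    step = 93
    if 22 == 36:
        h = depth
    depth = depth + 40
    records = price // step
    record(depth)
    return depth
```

9

Transformed code:
def main(x):
    x = 4 * 93
    for h in depth:
        records = records - records % records
    x = 1 + 93
    if 22 == 36:
        h = depth
    depth = depth + 40
    records = price // 93
    record(depth)
    return depth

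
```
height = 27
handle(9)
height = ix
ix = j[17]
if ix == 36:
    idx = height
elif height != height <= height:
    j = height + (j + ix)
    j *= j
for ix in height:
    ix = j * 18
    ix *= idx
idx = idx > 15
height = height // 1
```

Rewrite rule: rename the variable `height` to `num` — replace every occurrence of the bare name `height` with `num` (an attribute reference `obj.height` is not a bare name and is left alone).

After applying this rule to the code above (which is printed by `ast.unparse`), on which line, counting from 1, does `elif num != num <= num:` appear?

Transformed code:
num = 27
handle(9)
num = ix
ix = j[17]
if ix == 36:
    idx = num
elif num != num <= num:
    j = num + (j + ix)
    j *= j
for ix in num:
    ix = j * 18
    ix *= idx
idx = idx > 15
num = num // 1

7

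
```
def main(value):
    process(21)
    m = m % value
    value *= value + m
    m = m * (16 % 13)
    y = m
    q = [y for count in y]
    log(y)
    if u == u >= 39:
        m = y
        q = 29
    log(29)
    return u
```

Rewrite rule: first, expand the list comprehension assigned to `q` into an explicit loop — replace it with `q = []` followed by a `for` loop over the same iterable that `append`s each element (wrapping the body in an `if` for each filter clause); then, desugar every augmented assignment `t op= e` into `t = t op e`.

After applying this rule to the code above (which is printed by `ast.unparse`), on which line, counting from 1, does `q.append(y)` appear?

9

Transformed code:
def main(value):
    process(21)
    m = m % value
    value = value * (value + m)
    m = m * (16 % 13)
    y = m
    q = []
    for count in y:
        q.append(y)
    log(y)
    if u == u >= 39:
        m = y
        q = 29
    log(29)
    return u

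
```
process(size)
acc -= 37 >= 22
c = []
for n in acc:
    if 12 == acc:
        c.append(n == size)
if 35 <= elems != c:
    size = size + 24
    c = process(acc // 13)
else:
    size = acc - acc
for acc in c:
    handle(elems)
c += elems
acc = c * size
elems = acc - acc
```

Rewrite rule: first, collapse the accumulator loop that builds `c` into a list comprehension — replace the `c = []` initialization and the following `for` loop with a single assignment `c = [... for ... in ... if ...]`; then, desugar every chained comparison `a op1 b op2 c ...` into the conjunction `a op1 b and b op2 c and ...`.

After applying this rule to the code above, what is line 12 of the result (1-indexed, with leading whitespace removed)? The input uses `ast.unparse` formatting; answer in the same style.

Transformed code:
process(size)
acc -= 37 >= 22
c = [n == size for n in acc if 12 == acc]
if 35 <= elems and elems != c:
    size = size + 24
    c = process(acc // 13)
else:
    size = acc - acc
for acc in c:
    handle(elems)
c += elems
acc = c * size
elems = acc - acc

acc = c * size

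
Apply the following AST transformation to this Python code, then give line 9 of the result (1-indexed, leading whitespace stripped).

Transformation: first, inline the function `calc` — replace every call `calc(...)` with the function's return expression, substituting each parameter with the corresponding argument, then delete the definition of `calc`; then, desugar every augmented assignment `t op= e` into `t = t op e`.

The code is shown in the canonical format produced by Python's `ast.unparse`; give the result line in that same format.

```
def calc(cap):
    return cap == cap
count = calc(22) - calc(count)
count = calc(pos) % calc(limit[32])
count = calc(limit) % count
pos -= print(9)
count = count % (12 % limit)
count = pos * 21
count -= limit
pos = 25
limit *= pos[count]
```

limit = limit * pos[count]

Transformed code:
count = (22 == 22) - (count == count)
count = (pos == pos) % (limit[32] == limit[32])
count = (limit == limit) % count
pos = pos - print(9)
count = count % (12 % limit)
count = pos * 21
count = count - limit
pos = 25
limit = limit * pos[count]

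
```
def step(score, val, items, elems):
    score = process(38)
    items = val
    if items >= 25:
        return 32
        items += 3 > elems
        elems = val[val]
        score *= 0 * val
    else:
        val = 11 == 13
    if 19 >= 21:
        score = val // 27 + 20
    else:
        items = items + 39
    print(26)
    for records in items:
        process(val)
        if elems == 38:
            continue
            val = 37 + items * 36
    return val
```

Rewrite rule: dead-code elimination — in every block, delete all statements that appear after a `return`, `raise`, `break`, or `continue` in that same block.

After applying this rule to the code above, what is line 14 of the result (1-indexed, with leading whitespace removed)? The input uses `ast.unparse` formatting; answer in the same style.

Transformed code:
def step(score, val, items, elems):
    score = process(38)
    items = val
    if items >= 25:
        return 32
    else:
        val = 11 == 13
    if 19 >= 21:
        score = val // 27 + 20
    else:
        items = items + 39
    print(26)
    for records in items:
        process(val)
        if elems == 38:
            continue
    return val

process(val)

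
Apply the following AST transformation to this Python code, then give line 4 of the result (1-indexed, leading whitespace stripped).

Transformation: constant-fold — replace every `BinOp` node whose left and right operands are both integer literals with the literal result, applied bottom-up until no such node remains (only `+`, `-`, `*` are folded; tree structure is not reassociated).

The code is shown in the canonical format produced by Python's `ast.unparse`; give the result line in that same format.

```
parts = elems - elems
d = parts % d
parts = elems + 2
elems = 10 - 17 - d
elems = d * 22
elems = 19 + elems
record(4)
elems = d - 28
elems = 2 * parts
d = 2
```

elems = -7 - d

Transformed code:
parts = elems - elems
d = parts % d
parts = elems + 2
elems = -7 - d
elems = d * 22
elems = 19 + elems
record(4)
elems = d - 28
elems = 2 * parts
d = 2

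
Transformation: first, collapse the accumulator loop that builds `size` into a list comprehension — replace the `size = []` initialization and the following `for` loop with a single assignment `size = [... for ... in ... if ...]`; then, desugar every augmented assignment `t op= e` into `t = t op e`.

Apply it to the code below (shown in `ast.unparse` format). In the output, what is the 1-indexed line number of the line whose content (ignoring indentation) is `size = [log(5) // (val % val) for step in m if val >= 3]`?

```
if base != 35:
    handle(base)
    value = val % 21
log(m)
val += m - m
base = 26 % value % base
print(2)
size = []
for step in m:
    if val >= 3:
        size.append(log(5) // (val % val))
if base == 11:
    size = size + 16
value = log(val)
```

8

Transformed code:
if base != 35:
    handle(base)
    value = val % 21
log(m)
val = val + (m - m)
base = 26 % value % base
print(2)
size = [log(5) // (val % val) for step in m if val >= 3]
if base == 11:
    size = size + 16
value = log(val)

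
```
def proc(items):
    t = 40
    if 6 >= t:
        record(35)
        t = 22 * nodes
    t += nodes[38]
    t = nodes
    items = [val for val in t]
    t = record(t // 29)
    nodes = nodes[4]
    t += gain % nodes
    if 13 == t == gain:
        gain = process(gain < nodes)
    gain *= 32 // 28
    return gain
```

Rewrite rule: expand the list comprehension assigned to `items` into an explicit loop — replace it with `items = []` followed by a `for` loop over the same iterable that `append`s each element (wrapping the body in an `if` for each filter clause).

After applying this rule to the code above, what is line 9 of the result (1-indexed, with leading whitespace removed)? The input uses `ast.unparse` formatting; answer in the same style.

for val in t:

Transformed code:
def proc(items):
    t = 40
    if 6 >= t:
        record(35)
        t = 22 * nodes
    t += nodes[38]
    t = nodes
    items = []
    for val in t:
        items.append(val)
    t = record(t // 29)
    nodes = nodes[4]
    t += gain % nodes
    if 13 == t == gain:
        gain = process(gain < nodes)
    gain *= 32 // 28
    return gain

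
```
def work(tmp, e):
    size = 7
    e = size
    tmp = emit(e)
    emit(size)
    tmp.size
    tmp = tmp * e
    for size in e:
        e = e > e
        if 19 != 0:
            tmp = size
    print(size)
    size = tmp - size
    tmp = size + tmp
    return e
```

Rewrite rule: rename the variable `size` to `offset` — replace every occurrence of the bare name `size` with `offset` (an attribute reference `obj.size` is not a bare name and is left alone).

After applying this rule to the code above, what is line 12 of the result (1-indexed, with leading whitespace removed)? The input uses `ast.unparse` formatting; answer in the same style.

Transformed code:
def work(tmp, e):
    offset = 7
    e = offset
    tmp = emit(e)
    emit(offset)
    tmp.size
    tmp = tmp * e
    for offset in e:
        e = e > e
        if 19 != 0:
            tmp = offset
    print(offset)
    offset = tmp - offset
    tmp = offset + tmp
    return e

print(offset)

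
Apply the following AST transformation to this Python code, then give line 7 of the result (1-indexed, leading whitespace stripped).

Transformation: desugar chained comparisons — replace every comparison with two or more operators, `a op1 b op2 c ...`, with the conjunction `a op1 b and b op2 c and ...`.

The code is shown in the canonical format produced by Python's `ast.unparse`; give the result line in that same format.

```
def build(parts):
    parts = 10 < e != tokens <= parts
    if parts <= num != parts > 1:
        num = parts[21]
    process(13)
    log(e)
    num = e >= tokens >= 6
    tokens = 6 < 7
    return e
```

num = e >= tokens and tokens >= 6

Transformed code:
def build(parts):
    parts = 10 < e and e != tokens and (tokens <= parts)
    if parts <= num and num != parts and (parts > 1):
        num = parts[21]
    process(13)
    log(e)
    num = e >= tokens and tokens >= 6
    tokens = 6 < 7
    return e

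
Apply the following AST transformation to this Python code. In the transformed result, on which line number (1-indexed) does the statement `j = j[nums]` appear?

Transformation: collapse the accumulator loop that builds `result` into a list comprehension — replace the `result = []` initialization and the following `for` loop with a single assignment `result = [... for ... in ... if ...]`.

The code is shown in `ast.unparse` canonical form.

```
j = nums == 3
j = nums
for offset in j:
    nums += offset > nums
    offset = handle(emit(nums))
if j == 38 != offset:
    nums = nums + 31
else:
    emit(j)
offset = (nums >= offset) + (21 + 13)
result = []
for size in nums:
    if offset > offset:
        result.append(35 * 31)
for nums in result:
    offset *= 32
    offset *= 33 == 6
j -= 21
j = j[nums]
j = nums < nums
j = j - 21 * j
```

16

Transformed code:
j = nums == 3
j = nums
for offset in j:
    nums += offset > nums
    offset = handle(emit(nums))
if j == 38 != offset:
    nums = nums + 31
else:
    emit(j)
offset = (nums >= offset) + (21 + 13)
result = [35 * 31 for size in nums if offset > offset]
for nums in result:
    offset *= 32
    offset *= 33 == 6
j -= 21
j = j[nums]
j = nums < nums
j = j - 21 * j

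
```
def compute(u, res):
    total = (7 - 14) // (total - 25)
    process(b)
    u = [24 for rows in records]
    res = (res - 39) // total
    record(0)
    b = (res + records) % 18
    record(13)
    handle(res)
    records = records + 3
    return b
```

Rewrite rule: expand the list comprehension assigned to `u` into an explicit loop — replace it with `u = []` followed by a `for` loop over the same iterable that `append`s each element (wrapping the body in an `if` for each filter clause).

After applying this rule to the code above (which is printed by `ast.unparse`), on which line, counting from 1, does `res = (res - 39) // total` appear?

Transformed code:
def compute(u, res):
    total = (7 - 14) // (total - 25)
    process(b)
    u = []
    for rows in records:
        u.append(24)
    res = (res - 39) // total
    record(0)
    b = (res + records) % 18
    record(13)
    handle(res)
    records = records + 3
    return b

7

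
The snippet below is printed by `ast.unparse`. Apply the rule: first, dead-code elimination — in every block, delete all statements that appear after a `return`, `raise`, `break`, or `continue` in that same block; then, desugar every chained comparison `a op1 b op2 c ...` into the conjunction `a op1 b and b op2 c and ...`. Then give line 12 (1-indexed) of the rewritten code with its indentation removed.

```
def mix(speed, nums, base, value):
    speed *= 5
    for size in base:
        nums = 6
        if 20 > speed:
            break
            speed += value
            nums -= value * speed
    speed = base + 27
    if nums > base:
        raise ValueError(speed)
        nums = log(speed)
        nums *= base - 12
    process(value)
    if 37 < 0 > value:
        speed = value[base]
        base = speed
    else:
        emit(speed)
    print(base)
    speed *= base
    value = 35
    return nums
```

Transformed code:
def mix(speed, nums, base, value):
    speed *= 5
    for size in base:
        nums = 6
        if 20 > speed:
            break
    speed = base + 27
    if nums > base:
        raise ValueError(speed)
    process(value)
    if 37 < 0 and 0 > value:
        speed = value[base]
        base = speed
    else:
        emit(speed)
    print(base)
    speed *= base
    value = 35
    return nums

speed = value[base]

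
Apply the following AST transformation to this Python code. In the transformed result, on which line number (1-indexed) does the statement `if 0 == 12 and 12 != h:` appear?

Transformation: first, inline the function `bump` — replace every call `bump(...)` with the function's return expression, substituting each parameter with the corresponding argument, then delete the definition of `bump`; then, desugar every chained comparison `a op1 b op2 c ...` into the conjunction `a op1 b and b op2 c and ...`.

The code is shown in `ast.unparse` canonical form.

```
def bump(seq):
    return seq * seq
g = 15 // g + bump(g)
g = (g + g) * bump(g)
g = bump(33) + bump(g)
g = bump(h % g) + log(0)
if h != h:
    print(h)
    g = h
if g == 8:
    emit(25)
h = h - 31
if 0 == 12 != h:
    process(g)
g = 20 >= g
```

11

Transformed code:
g = 15 // g + g * g
g = (g + g) * (g * g)
g = 33 * 33 + g * g
g = h % g * (h % g) + log(0)
if h != h:
    print(h)
    g = h
if g == 8:
    emit(25)
h = h - 31
if 0 == 12 and 12 != h:
    process(g)
g = 20 >= g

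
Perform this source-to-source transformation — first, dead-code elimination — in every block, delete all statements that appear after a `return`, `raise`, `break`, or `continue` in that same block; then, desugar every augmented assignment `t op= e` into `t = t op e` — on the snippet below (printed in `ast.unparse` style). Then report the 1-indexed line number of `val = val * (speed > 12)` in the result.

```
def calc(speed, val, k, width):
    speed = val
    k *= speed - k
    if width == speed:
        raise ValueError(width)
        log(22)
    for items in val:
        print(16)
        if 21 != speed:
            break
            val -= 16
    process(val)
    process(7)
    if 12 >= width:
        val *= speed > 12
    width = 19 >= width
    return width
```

13

Transformed code:
def calc(speed, val, k, width):
    speed = val
    k = k * (speed - k)
    if width == speed:
        raise ValueError(width)
    for items in val:
        print(16)
        if 21 != speed:
            break
    process(val)
    process(7)
    if 12 >= width:
        val = val * (speed > 12)
    width = 19 >= width
    return width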